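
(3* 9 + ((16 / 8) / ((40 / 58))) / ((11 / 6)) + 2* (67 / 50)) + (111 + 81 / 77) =275879 / 1925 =143.31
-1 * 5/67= -5/67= -0.07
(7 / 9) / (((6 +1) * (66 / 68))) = 0.11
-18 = -18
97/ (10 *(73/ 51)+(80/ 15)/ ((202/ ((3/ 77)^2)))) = 6.78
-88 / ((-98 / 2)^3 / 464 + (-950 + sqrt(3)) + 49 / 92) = 10022459392* sqrt(3) / 164830412406697 + 12057231832448 / 164830412406697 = 0.07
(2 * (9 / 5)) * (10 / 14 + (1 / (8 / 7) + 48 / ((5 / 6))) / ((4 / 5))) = 148797 / 560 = 265.71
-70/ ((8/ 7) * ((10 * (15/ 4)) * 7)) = -7/ 30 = -0.23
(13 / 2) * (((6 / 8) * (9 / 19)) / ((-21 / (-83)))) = 9711 / 1064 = 9.13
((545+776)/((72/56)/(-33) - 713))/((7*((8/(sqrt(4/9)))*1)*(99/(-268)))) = 88507/1482408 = 0.06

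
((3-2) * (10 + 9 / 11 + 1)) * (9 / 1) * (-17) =-19890 / 11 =-1808.18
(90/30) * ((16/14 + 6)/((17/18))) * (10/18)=1500/119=12.61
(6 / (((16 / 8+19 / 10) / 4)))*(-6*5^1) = -2400 / 13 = -184.62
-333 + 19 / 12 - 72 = -4841 / 12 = -403.42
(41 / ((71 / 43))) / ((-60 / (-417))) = 245057 / 1420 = 172.58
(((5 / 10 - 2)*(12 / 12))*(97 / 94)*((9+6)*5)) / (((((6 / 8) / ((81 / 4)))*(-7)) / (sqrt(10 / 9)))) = 472.00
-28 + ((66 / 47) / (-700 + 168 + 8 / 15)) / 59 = -309489479 / 11053178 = -28.00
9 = 9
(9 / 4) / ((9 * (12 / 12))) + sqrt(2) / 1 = 1 / 4 + sqrt(2) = 1.66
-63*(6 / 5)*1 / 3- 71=-481 / 5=-96.20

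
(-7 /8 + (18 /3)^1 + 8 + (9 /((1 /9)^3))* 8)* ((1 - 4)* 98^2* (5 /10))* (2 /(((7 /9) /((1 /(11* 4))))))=-3889703349 /88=-44201174.42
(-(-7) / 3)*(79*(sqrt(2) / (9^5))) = 553*sqrt(2) / 177147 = 0.00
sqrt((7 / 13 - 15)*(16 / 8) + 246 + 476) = sqrt(117130) / 13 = 26.33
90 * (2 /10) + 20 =38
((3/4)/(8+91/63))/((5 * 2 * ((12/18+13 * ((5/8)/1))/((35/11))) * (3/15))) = 0.01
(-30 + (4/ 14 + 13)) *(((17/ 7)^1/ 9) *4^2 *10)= -35360/ 49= -721.63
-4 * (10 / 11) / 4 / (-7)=10 / 77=0.13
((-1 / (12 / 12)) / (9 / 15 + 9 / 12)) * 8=-160 / 27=-5.93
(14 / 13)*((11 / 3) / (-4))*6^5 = -99792 / 13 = -7676.31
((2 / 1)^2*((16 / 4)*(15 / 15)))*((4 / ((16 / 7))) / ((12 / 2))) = 14 / 3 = 4.67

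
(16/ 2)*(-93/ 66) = -11.27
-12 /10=-6 /5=-1.20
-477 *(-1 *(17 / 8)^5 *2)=677271789 / 16384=41337.39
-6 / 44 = -3 / 22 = -0.14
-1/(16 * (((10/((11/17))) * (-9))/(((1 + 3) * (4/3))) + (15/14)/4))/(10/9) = 231/106000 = 0.00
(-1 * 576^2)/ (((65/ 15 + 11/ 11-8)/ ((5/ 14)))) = 311040/ 7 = 44434.29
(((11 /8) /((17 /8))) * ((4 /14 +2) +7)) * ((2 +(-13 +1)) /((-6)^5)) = 3575 /462672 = 0.01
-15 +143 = 128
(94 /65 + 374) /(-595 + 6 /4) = -48808 /77155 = -0.63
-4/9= -0.44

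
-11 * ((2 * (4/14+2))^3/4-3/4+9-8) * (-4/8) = 364221/2744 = 132.73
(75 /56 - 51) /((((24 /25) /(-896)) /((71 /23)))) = 3290850 /23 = 143080.43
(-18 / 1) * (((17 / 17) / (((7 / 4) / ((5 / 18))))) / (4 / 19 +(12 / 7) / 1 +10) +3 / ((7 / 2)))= -86974 / 5551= -15.67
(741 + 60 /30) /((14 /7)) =371.50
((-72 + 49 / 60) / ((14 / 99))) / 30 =-46981 / 2800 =-16.78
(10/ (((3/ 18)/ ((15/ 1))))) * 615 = 553500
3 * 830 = 2490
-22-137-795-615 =-1569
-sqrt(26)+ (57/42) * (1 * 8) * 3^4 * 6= 36936/7 - sqrt(26)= 5271.47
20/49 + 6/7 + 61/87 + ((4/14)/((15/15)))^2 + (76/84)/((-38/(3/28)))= 2.05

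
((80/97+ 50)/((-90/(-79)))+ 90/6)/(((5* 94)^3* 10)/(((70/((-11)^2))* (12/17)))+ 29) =0.00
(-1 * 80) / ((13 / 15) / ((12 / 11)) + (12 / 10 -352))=14400 / 63001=0.23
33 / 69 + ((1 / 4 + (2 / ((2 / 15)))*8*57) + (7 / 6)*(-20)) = 1881601 / 276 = 6817.39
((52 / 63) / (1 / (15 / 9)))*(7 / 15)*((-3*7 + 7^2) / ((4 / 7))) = 2548 / 81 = 31.46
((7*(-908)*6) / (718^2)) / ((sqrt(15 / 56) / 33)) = -209748*sqrt(210) / 644405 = -4.72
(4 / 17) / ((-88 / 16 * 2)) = -4 / 187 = -0.02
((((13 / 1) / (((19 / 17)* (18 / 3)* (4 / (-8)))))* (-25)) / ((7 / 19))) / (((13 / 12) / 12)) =20400 / 7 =2914.29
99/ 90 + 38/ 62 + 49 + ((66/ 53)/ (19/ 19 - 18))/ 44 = 7082078/ 139655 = 50.71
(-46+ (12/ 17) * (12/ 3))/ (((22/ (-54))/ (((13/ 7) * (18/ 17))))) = 4637412/ 22253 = 208.39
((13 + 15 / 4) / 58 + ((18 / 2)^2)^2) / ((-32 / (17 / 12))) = -25877723 / 89088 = -290.47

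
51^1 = 51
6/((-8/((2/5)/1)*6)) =-1/20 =-0.05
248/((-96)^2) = 31/1152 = 0.03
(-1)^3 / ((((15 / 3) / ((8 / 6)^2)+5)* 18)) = -8 / 1125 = -0.01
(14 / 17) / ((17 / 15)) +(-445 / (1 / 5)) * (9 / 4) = -5786385 / 1156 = -5005.52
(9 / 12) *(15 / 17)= 45 / 68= 0.66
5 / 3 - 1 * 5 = -10 / 3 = -3.33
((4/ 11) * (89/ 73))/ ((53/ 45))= 16020/ 42559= 0.38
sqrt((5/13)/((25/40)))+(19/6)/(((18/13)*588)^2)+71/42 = 2*sqrt(26)/13+1136216779/672126336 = 2.47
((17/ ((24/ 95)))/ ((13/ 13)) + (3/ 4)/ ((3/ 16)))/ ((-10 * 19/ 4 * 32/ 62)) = -53041/ 18240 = -2.91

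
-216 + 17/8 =-1711/8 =-213.88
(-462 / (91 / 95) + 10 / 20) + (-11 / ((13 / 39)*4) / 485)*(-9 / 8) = -97205659 / 201760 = -481.79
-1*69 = -69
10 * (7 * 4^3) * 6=26880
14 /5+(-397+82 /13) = -25213 /65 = -387.89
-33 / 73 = -0.45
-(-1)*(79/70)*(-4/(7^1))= -0.64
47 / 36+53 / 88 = 1.91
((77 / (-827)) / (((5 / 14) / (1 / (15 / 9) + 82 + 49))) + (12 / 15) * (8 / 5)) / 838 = -0.04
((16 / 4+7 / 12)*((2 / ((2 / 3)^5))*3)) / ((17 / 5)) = 66825 / 1088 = 61.42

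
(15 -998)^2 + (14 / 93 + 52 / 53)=4762844059 / 4929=966290.13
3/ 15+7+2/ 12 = 7.37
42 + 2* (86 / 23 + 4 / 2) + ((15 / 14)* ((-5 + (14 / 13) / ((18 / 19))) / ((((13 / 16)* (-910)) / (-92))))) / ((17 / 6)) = 2243372774 / 42092323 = 53.30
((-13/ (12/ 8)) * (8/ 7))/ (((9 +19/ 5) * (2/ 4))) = -65/ 42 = -1.55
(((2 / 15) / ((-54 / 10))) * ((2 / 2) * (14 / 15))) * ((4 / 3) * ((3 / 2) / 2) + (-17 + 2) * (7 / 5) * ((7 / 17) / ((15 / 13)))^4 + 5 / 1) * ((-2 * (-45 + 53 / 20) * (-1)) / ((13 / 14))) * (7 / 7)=1324190820536276 / 111308697703125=11.90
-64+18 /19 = -1198 /19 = -63.05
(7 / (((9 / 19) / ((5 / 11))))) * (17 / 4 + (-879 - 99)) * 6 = -2590175 / 66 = -39245.08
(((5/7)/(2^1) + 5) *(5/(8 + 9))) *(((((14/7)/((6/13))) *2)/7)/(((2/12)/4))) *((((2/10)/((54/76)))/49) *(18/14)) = 98800/285719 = 0.35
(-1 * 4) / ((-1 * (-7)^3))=-4 / 343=-0.01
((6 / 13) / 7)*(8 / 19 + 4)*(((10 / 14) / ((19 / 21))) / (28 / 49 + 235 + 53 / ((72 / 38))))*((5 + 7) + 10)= 5987520 / 311676209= 0.02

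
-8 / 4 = -2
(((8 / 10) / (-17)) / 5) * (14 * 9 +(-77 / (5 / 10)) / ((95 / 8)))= -42952 / 40375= -1.06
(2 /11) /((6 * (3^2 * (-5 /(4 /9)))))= -4 /13365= -0.00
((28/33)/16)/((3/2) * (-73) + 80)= -7/3894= -0.00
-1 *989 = -989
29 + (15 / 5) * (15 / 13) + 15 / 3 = 487 / 13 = 37.46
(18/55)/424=9/11660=0.00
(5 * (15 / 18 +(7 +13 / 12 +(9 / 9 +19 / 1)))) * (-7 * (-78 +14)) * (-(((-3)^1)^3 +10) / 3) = 3303440 / 9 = 367048.89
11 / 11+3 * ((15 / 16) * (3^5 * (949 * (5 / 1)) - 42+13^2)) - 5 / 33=856223009 / 264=3243268.97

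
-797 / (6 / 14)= -5579 / 3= -1859.67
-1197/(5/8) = -9576/5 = -1915.20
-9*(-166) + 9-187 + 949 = 2265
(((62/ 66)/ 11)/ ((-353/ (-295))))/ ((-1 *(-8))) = 9145/ 1025112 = 0.01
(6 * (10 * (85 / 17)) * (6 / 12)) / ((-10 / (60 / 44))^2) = 675 / 242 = 2.79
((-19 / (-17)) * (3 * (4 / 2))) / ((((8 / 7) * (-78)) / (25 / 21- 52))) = 20273 / 5304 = 3.82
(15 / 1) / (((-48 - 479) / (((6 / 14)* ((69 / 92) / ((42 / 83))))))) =-3735 / 206584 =-0.02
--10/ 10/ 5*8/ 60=2/ 75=0.03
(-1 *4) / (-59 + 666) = -4 / 607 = -0.01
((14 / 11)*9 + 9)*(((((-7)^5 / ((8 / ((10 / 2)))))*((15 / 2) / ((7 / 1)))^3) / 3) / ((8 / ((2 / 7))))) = -8859375 / 2816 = -3146.08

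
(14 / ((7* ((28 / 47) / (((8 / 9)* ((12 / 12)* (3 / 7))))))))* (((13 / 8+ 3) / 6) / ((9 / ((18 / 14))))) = 1739 / 12348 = 0.14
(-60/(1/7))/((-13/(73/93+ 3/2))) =29750/403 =73.82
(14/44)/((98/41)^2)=1681/30184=0.06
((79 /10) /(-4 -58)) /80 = -79 /49600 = -0.00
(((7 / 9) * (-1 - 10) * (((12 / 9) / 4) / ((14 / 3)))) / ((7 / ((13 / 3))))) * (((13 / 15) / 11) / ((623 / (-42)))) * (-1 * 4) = -676 / 84105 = -0.01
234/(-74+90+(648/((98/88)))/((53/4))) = 303849/77800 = 3.91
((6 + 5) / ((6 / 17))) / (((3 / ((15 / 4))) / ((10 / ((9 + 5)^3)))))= 4675 / 32928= 0.14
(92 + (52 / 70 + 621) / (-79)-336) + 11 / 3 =-2058848 / 8295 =-248.20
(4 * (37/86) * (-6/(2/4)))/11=-888/473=-1.88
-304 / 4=-76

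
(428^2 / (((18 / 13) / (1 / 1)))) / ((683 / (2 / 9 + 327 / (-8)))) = -435645899 / 55323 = -7874.59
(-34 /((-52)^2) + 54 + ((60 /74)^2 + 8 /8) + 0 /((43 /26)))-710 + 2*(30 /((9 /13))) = -3152183459 /5552664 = -567.69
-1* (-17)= 17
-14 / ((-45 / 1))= 0.31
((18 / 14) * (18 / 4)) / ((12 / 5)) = 135 / 56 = 2.41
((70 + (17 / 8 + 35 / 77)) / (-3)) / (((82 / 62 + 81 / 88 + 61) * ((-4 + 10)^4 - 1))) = -65999 / 223422465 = -0.00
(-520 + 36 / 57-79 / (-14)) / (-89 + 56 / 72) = 1229859 / 211204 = 5.82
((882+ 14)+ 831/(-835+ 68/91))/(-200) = -67946011/15183400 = -4.48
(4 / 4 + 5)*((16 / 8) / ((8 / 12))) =18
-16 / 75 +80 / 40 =134 / 75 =1.79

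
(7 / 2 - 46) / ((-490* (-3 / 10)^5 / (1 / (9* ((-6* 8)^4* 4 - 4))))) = -21250 / 113773135329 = -0.00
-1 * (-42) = 42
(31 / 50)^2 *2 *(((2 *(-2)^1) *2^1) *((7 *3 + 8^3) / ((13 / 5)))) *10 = -315208 / 25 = -12608.32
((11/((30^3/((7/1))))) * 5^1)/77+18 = 97201/5400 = 18.00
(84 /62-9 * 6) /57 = -544 /589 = -0.92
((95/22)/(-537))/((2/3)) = -95/7876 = -0.01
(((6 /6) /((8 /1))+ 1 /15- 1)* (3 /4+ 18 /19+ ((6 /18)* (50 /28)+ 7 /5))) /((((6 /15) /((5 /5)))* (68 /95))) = -2858299 /274176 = -10.43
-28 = -28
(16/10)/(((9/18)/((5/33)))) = 16/33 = 0.48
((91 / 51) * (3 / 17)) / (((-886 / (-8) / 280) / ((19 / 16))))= 121030 / 128027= 0.95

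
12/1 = 12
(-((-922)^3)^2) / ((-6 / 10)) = 3071535439966963520 / 3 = 1023845146655654506.67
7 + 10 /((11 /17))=247 /11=22.45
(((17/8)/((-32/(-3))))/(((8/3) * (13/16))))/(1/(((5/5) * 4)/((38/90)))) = 6885/7904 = 0.87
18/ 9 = 2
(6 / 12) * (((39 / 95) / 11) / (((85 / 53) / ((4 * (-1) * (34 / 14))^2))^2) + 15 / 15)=8167747309 / 125452250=65.11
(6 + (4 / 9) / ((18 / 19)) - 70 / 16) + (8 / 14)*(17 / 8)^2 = 42407 / 9072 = 4.67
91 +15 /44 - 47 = 1951 /44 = 44.34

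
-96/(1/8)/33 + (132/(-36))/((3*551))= -1269625/54549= -23.27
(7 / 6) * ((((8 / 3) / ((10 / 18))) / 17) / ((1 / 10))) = 56 / 17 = 3.29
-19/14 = -1.36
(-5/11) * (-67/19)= 335/209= 1.60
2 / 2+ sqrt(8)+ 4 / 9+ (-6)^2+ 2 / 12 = 2 * sqrt(2)+ 677 / 18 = 40.44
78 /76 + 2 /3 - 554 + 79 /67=-4209515 /7638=-551.13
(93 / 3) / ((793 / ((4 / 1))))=124 / 793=0.16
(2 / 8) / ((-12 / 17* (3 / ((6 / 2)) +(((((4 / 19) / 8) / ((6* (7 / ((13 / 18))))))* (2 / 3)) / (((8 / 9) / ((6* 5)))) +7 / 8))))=-2261 / 12035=-0.19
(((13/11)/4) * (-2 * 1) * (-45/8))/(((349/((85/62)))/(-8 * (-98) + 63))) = 3828825/346208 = 11.06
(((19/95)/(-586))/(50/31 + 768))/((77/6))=-93/2691301690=-0.00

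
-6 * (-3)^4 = -486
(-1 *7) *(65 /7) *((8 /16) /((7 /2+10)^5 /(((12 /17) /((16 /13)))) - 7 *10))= -3380 /81303193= -0.00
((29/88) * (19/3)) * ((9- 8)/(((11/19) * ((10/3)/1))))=1.08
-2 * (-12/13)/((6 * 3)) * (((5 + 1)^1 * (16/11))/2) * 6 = 384/143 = 2.69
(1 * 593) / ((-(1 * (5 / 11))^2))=-71753 / 25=-2870.12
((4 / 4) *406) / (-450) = -203 / 225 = -0.90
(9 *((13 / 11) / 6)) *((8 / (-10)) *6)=-468 / 55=-8.51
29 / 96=0.30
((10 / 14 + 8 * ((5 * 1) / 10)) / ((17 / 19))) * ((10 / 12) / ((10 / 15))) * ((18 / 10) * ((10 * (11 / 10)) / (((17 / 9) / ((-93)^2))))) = 4831824393 / 8092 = 597111.27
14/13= 1.08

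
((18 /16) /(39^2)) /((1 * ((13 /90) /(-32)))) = -0.16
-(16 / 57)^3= -4096 / 185193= -0.02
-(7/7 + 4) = -5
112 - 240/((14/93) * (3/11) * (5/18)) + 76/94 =-6886550/329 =-20931.76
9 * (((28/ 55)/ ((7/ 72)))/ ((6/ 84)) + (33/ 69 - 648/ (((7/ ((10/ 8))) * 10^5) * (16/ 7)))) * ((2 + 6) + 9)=456994400571/ 40480000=11289.39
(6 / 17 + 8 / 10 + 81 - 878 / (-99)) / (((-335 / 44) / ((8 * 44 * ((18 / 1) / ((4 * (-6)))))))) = 269613344 / 85425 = 3156.14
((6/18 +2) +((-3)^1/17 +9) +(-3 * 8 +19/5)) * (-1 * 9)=6918/85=81.39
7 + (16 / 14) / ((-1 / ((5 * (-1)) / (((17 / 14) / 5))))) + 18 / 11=6015 / 187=32.17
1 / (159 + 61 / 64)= 64 / 10237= 0.01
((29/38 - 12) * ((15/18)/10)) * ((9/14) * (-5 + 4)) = 0.60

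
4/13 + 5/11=0.76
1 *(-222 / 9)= -24.67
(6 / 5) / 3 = 2 / 5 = 0.40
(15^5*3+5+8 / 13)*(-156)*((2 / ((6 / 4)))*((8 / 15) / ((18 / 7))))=-13267832704 / 135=-98280242.25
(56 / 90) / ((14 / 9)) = 2 / 5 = 0.40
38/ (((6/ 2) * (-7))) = -38/ 21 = -1.81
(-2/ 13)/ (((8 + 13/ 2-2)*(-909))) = 4/ 295425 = 0.00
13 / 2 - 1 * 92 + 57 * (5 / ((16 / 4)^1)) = -57 / 4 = -14.25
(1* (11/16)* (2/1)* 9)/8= 99/64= 1.55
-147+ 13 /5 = -722 /5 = -144.40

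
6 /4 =3 /2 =1.50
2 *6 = 12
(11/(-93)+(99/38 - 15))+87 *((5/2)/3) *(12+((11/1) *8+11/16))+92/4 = 413355341/56544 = 7310.33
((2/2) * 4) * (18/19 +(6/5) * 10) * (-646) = -33456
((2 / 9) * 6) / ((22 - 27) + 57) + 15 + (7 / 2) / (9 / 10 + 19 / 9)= 171091 / 10569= 16.19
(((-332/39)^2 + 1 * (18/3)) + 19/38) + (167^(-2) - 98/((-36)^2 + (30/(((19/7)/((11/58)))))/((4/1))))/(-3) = 6383418276879559/80809619843394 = 78.99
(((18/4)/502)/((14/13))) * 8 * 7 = 117/251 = 0.47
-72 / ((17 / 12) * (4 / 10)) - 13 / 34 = -4333 / 34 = -127.44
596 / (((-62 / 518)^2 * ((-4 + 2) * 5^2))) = -19990138 / 24025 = -832.06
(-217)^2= 47089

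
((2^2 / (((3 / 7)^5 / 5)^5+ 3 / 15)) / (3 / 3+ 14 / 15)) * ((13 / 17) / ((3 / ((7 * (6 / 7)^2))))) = 2801875508940783810614625000 / 206608384217188449172806137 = 13.56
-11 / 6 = -1.83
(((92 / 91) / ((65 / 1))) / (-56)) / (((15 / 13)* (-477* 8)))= 23 / 364618800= 0.00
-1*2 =-2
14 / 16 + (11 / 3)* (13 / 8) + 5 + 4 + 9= 149 / 6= 24.83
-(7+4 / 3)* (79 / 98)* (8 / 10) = -5.37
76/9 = 8.44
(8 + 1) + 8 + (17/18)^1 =323/18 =17.94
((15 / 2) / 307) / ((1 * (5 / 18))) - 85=-84.91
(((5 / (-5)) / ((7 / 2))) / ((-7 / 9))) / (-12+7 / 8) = -0.03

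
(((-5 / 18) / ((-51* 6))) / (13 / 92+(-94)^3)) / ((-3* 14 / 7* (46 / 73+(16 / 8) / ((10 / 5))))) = 1679 / 15025656697254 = 0.00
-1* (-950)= 950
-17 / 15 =-1.13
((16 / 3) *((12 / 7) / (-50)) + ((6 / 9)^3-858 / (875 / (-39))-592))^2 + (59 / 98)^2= 33532184441973961 / 109395562500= 306522.35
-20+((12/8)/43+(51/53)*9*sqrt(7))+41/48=-39445/2064+459*sqrt(7)/53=3.80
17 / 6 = 2.83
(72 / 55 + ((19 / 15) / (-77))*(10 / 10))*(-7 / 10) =-0.90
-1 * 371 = -371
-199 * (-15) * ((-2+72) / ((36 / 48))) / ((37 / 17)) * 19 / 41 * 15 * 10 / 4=3374542500 / 1517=2224484.18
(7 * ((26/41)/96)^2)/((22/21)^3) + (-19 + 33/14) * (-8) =4270635443645/32075524096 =133.14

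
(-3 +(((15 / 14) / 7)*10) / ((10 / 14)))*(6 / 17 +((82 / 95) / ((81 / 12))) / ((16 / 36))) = -6208 / 11305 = -0.55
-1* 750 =-750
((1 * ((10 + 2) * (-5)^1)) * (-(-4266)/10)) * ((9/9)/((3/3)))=-25596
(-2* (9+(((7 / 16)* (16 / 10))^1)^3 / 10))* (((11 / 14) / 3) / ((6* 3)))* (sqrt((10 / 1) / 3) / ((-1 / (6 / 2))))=993773* sqrt(30) / 3780000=1.44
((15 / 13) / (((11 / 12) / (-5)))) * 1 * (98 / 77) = -12600 / 1573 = -8.01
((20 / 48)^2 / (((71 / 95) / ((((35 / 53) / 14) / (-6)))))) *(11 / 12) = -130625 / 78029568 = -0.00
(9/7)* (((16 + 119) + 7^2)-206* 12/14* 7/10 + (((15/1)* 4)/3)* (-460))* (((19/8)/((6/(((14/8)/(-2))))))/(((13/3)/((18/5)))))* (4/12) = 1127.07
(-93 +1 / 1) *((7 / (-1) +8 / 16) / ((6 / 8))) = 797.33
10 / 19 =0.53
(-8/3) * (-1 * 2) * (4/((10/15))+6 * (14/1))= 480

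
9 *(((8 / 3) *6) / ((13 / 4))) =44.31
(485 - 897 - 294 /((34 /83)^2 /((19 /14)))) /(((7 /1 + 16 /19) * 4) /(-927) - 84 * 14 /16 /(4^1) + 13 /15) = 159.03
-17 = -17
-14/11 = -1.27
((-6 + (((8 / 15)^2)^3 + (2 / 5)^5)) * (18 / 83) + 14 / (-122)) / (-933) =9027053977 / 5978532796875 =0.00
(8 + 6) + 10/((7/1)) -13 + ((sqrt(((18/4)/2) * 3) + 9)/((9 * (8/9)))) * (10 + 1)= 18.38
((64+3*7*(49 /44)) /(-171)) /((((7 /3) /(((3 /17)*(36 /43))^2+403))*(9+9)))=-828055920215 /168862350888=-4.90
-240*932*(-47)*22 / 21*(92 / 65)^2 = 130506483712 / 5915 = 22063648.98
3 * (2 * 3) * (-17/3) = -102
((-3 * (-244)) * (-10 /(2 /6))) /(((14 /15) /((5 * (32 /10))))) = -2635200 /7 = -376457.14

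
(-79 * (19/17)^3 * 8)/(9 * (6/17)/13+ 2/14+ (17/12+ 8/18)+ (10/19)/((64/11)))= -377.26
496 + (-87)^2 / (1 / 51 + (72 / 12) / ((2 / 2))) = 538291 / 307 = 1753.39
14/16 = 7/8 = 0.88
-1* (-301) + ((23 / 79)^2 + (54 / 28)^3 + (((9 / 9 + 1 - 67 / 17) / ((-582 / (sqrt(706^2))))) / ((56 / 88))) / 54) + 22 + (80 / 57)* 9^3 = 19607829800335199 / 14486928289848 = 1353.48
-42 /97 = -0.43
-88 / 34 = -44 / 17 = -2.59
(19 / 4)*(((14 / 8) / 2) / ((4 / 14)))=931 / 64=14.55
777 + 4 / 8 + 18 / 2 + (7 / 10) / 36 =283147 / 360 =786.52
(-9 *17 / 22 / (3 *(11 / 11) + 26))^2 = 23409 / 407044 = 0.06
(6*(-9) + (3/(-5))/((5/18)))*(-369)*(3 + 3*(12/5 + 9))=96362136/125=770897.09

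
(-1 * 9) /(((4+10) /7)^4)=-9 /16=-0.56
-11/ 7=-1.57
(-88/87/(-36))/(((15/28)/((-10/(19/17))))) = -20944/44631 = -0.47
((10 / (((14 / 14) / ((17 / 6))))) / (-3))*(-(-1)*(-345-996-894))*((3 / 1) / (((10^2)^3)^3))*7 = 17731 / 40000000000000000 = 0.00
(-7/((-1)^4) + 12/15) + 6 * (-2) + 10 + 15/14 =-499/70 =-7.13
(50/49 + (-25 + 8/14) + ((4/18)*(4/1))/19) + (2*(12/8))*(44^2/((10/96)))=2334952411/41895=55733.44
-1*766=-766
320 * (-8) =-2560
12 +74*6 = 456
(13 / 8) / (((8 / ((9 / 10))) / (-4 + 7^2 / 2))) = 4797 / 1280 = 3.75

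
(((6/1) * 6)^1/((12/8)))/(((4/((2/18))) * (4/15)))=5/2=2.50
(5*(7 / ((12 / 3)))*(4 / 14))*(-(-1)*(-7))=-35 / 2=-17.50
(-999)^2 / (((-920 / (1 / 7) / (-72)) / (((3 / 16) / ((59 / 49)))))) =188622189 / 108560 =1737.49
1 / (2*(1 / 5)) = 5 / 2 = 2.50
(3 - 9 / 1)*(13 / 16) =-39 / 8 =-4.88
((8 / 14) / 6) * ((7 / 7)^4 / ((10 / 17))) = 0.16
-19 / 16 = -1.19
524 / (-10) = -262 / 5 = -52.40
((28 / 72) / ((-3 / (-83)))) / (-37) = -581 / 1998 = -0.29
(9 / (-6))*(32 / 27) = -16 / 9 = -1.78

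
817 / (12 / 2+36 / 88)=17974 / 141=127.48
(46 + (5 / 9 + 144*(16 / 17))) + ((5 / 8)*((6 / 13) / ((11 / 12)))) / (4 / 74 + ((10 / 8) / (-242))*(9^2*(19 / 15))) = 1230143791 / 6780501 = 181.42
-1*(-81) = 81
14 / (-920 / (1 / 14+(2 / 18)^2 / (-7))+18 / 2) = -1106 / 1042569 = -0.00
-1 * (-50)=50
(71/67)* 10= 710/67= 10.60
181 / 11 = 16.45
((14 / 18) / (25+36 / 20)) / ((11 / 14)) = 245 / 6633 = 0.04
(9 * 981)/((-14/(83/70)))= -732807/980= -747.76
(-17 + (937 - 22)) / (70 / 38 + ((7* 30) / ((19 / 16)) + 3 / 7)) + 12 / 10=370051 / 59555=6.21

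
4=4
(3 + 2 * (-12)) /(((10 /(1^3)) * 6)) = -7 /20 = -0.35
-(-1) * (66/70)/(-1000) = -0.00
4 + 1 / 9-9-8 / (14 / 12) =-740 / 63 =-11.75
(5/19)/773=5/14687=0.00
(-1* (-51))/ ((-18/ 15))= -85/ 2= -42.50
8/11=0.73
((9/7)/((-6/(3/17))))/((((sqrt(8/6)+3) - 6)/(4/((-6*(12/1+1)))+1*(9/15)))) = 321*sqrt(3)/177905+2889/355810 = 0.01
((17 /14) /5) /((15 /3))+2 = 717 /350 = 2.05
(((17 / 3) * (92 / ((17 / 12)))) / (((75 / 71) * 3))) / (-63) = -26128 / 14175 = -1.84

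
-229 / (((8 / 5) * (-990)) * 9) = 229 / 14256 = 0.02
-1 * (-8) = 8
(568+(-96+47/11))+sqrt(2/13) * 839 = 839 * sqrt(26)/13+5239/11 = 805.36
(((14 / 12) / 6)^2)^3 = 117649 / 2176782336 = 0.00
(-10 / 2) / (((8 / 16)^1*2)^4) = -5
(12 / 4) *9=27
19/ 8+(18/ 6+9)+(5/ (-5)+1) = 115/ 8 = 14.38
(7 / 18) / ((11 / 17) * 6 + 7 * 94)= 119 / 202536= 0.00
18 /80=9 /40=0.22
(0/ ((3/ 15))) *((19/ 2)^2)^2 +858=858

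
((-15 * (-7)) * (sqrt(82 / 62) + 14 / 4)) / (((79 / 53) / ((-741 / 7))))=-4123665 / 158-589095 * sqrt(1271) / 2449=-34674.84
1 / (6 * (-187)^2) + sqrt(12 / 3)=419629 / 209814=2.00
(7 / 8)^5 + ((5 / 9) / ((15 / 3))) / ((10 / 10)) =184031 / 294912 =0.62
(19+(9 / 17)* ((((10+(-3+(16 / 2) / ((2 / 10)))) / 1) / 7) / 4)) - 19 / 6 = 23879 / 1428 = 16.72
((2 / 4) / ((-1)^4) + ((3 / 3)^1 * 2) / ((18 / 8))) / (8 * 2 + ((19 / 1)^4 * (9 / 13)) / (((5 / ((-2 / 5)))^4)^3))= 19371509552001953125 / 223159790125537260192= 0.09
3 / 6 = 1 / 2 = 0.50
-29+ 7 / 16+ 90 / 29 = -11813 / 464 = -25.46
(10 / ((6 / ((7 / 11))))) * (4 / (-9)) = -140 / 297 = -0.47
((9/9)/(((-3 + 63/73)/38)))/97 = -1387/7566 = -0.18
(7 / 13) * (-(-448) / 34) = 1568 / 221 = 7.10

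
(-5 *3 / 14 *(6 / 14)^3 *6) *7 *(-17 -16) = 40095 / 343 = 116.90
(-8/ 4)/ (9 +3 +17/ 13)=-0.15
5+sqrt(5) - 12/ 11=6.15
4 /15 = 0.27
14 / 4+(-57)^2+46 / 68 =55304 / 17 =3253.18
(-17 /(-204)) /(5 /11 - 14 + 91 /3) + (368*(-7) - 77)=-5879037 /2216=-2653.00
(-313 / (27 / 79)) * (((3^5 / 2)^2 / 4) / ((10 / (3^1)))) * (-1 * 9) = 1460104623 / 160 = 9125653.89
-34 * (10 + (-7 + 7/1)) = -340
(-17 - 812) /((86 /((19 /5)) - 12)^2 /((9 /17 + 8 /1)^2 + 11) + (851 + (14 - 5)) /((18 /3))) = -1810876719 /316046999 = -5.73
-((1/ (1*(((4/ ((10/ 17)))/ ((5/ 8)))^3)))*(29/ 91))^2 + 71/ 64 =3720270852358593511/ 3353483770303873024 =1.11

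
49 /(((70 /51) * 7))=51 /10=5.10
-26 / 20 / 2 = -13 / 20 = -0.65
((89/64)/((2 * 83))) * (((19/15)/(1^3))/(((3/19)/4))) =32129/119520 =0.27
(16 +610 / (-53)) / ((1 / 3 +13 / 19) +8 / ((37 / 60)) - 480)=-35853 / 3720653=-0.01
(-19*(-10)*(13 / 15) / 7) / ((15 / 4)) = 1976 / 315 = 6.27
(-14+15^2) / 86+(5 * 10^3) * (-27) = -11609789 / 86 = -134997.55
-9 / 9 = -1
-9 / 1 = -9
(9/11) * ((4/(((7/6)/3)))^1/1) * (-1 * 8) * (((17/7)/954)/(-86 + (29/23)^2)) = 2589984/1275602251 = 0.00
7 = 7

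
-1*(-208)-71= 137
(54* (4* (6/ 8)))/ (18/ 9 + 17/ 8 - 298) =-0.55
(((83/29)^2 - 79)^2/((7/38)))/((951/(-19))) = -853452735000/1569456539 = -543.79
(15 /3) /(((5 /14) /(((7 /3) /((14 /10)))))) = 70 /3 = 23.33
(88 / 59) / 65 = 88 / 3835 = 0.02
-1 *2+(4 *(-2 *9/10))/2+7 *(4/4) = 7/5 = 1.40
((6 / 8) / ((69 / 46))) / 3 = 0.17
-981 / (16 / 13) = -12753 / 16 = -797.06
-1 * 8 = -8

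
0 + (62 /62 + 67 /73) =1.92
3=3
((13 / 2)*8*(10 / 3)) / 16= 65 / 6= 10.83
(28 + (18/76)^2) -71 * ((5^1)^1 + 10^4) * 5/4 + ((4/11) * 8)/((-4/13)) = -7051901529/7942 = -887925.15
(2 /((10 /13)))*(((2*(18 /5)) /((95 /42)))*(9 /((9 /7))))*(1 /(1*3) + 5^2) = 183456 /125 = 1467.65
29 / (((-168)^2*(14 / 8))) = 29 / 49392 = 0.00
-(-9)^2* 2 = -162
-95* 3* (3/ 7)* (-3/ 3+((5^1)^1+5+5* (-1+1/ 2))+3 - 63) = 91485/ 14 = 6534.64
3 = 3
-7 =-7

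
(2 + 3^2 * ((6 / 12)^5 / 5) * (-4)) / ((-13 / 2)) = -71 / 260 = -0.27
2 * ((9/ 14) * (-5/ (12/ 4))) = -15/ 7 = -2.14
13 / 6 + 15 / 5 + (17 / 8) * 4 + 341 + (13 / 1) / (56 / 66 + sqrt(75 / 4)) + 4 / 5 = 141570 * sqrt(3) / 78539 + 418049228 / 1178085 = 357.98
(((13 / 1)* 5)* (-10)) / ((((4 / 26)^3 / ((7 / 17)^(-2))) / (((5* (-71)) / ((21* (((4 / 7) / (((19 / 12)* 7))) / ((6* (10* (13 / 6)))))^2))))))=782116717537553125 / 6912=113153460291891.37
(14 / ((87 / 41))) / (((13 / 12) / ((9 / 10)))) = 5.48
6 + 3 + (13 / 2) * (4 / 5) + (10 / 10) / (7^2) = 14.22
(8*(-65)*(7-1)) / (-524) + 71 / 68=62341 / 8908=7.00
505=505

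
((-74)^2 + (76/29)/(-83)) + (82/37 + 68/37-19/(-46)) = 22451776933/4096714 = 5480.44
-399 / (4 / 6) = -1197 / 2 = -598.50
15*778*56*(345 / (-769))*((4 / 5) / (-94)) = 90185760 / 36143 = 2495.25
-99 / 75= -33 / 25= -1.32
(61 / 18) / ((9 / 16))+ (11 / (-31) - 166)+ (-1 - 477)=-1602847 / 2511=-638.33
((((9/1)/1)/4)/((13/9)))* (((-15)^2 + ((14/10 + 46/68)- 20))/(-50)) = -2851443/442000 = -6.45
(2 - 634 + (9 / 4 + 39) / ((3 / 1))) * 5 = -12365 / 4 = -3091.25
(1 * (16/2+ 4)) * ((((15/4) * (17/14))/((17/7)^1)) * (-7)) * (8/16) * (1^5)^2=-315/4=-78.75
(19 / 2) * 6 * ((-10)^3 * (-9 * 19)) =9747000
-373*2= -746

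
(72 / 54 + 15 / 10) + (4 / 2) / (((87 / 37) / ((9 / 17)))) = 9713 / 2958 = 3.28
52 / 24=13 / 6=2.17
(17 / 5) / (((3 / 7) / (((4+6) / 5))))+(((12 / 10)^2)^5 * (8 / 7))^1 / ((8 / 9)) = 4886493002 / 205078125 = 23.83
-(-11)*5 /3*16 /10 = 88 /3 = 29.33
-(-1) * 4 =4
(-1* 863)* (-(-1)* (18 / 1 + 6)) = -20712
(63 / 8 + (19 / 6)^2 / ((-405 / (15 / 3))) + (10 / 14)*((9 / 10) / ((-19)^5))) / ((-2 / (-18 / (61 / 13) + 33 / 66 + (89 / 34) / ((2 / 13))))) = -53.01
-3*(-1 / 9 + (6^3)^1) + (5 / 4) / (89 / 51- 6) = -1687289 / 2604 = -647.96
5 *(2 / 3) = 10 / 3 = 3.33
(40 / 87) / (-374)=-20 / 16269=-0.00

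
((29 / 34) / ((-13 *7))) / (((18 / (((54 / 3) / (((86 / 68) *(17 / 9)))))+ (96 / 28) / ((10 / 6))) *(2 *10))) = -261 / 2476084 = -0.00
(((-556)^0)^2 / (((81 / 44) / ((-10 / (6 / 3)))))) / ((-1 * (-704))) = -5 / 1296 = -0.00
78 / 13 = 6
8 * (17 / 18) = 68 / 9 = 7.56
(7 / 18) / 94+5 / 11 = 8537 / 18612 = 0.46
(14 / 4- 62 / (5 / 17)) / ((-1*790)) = 2073 / 7900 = 0.26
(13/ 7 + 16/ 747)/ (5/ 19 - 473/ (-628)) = 117208036/ 63412083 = 1.85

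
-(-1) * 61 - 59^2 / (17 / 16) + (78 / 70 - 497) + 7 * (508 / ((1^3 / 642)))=1356148323 / 595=2279240.88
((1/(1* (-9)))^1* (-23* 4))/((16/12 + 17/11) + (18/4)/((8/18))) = 0.79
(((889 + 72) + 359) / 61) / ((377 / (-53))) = -69960 / 22997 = -3.04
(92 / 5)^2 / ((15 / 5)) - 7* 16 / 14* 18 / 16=7789 / 75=103.85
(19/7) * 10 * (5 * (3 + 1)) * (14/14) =3800/7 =542.86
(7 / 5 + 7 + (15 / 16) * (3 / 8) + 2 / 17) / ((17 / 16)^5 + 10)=790503424 / 1011977445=0.78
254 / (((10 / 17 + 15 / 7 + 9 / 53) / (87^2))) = 662733.47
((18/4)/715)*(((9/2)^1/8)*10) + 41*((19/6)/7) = 892877/48048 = 18.58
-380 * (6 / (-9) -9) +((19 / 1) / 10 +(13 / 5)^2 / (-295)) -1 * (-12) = 163159061 / 44250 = 3687.21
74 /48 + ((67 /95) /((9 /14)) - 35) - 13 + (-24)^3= -94866431 /6840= -13869.36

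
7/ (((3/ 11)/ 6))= 154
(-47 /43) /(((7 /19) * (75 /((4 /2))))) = -1786 /22575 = -0.08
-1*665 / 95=-7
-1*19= -19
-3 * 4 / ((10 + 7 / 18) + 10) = -216 / 367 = -0.59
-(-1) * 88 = 88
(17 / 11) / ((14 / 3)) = 0.33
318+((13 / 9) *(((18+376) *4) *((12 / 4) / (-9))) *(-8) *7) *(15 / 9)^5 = 3587486398 / 6561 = 546789.57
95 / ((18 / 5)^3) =11875 / 5832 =2.04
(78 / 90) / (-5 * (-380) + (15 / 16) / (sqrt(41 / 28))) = 2592512 / 5683583055- 104 * sqrt(287) / 9472638425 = 0.00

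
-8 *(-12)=96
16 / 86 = 8 / 43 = 0.19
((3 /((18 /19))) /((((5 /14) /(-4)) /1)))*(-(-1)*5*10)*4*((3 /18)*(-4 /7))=6080 /9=675.56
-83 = -83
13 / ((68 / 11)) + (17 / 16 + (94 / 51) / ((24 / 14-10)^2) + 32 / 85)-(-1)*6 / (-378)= 256009871 / 72056880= 3.55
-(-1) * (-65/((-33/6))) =11.82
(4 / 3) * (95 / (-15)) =-76 / 9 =-8.44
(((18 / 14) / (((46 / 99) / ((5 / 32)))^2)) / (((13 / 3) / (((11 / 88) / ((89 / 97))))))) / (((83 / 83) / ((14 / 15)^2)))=19964637 / 5013938176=0.00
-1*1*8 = -8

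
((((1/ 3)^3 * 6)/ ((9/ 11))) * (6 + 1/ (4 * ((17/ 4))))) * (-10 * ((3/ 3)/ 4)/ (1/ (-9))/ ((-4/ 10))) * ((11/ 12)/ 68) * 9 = -311575/ 27744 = -11.23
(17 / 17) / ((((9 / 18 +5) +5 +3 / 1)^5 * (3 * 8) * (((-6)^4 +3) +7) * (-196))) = -1 / 2754731863674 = -0.00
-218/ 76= -109/ 38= -2.87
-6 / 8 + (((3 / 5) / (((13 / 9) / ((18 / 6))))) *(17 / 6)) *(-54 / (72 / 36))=-24981 / 260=-96.08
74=74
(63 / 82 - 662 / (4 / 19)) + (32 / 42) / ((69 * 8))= -186765875 / 59409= -3143.73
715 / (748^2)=65 / 50864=0.00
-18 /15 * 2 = -12 /5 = -2.40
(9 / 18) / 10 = 1 / 20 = 0.05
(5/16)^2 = 0.10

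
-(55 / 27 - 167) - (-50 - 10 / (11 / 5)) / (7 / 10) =504958 / 2079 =242.89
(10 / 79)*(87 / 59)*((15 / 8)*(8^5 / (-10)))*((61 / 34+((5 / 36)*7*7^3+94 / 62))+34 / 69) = -21852108508160 / 56495981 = -386790.50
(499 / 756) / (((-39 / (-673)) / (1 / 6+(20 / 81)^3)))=64863977569 / 31338012888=2.07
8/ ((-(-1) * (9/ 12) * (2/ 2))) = 32/ 3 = 10.67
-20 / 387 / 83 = -20 / 32121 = -0.00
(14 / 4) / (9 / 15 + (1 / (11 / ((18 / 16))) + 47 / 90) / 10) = 138600 / 26233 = 5.28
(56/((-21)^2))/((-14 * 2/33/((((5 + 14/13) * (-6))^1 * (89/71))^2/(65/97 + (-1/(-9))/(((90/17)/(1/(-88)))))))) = -90235524706208640/193341877982071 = -466.71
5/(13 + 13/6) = 30/91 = 0.33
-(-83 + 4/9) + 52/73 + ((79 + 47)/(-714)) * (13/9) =927172/11169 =83.01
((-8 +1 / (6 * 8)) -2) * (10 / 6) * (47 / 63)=-12.41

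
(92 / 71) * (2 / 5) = 184 / 355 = 0.52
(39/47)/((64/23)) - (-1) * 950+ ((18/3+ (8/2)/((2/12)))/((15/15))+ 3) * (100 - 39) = 2963.30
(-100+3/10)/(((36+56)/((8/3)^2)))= -7976/1035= -7.71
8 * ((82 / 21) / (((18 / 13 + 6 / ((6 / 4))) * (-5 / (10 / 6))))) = -4264 / 2205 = -1.93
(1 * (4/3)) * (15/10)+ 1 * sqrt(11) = 2+ sqrt(11) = 5.32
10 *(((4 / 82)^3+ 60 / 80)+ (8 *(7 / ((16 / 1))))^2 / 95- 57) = -561.21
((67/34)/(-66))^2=4489/5035536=0.00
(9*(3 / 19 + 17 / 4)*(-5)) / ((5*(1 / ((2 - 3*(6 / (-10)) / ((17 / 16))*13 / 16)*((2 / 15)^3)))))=-38458 / 121125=-0.32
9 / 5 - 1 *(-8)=49 / 5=9.80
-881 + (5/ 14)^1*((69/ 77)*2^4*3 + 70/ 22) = -931933/ 1078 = -864.50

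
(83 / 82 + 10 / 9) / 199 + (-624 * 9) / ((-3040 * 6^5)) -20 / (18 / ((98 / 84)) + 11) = -1368968089 / 1835448640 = -0.75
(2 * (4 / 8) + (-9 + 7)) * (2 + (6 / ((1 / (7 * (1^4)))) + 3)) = -47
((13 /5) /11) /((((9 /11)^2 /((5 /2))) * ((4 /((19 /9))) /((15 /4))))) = 13585 /7776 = 1.75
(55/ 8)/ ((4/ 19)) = 1045/ 32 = 32.66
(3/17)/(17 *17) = 3/4913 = 0.00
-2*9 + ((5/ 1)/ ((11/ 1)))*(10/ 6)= -569/ 33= -17.24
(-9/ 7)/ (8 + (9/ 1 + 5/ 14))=-2/ 27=-0.07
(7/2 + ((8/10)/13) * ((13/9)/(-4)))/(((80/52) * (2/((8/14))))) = 4069/6300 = 0.65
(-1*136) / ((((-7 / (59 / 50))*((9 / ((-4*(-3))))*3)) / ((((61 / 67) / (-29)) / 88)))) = -122366 / 33662475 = -0.00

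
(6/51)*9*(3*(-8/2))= -216/17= -12.71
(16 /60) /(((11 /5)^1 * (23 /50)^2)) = 10000 /17457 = 0.57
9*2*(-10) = -180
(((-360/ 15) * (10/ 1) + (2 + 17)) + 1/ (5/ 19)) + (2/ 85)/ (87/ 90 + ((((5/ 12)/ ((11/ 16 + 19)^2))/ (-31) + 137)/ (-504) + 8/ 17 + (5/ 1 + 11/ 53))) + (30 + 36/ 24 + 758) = 30567383137606013/ 53411123432710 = 572.30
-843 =-843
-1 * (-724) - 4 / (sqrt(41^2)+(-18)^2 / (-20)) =22439 / 31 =723.84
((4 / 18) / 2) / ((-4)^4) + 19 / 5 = 43781 / 11520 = 3.80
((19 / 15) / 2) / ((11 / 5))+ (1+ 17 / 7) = 1717 / 462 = 3.72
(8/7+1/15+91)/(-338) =-4841/17745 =-0.27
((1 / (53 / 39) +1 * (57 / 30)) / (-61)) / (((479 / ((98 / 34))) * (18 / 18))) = -68453 / 263263190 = -0.00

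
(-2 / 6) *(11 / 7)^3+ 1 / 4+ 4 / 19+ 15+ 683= 54521251 / 78204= 697.17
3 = 3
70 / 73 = 0.96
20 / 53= 0.38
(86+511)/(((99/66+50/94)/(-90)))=-5050620/191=-26443.04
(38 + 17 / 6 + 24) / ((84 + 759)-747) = 389 / 576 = 0.68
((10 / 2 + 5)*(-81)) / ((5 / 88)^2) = -250905.60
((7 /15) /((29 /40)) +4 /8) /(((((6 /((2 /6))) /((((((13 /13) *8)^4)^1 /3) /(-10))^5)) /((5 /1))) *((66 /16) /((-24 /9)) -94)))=114715689708381274112 /727184334375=157753246.72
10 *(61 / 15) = 40.67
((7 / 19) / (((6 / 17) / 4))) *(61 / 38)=7259 / 1083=6.70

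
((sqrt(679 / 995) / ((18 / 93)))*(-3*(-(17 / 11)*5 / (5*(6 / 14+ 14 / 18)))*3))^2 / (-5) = -6736194416511 / 13908030400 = -484.34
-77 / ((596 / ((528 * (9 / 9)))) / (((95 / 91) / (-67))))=137940 / 129779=1.06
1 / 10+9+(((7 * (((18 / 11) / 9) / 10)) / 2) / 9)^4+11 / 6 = 10502516378401 / 960596010000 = 10.93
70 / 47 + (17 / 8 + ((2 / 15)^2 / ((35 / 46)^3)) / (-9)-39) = -1155311440219 / 32645025000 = -35.39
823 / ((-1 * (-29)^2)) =-823 / 841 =-0.98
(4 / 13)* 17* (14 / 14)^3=68 / 13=5.23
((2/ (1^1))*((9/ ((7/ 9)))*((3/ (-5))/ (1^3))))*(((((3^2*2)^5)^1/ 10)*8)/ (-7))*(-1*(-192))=705277476864/ 1225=575736715.81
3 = 3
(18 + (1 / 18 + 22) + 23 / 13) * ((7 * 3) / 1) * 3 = 68509 / 26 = 2634.96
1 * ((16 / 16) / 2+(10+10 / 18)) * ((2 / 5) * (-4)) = -796 / 45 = -17.69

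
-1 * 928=-928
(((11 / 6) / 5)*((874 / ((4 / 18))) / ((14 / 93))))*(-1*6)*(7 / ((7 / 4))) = -229911.94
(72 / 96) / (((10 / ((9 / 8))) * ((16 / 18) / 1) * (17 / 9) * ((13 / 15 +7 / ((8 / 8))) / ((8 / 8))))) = 6561 / 1027072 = 0.01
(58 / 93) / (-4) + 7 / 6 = 94 / 93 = 1.01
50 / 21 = 2.38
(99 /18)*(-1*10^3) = -5500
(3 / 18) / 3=1 / 18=0.06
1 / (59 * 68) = 1 / 4012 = 0.00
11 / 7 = 1.57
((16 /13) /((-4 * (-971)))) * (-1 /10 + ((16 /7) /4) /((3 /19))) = 1478 /1325415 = 0.00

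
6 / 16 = 3 / 8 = 0.38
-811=-811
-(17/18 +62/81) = -277/162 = -1.71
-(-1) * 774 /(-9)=-86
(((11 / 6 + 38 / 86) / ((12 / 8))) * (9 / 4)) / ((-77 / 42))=-1761 / 946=-1.86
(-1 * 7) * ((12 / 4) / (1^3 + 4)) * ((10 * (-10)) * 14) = 5880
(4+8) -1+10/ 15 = 35/ 3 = 11.67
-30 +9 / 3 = -27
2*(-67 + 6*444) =5194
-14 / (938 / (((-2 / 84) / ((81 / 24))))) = 4 / 37989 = 0.00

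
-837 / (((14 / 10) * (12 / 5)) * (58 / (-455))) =453375 / 232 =1954.20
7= 7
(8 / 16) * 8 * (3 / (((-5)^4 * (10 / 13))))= 78 / 3125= 0.02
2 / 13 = 0.15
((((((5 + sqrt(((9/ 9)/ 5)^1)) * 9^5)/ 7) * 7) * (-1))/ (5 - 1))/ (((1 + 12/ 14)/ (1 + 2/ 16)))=-18600435/ 416 - 3720087 * sqrt(5)/ 2080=-48711.80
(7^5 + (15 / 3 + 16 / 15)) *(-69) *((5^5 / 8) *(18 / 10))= -1631392875 / 2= -815696437.50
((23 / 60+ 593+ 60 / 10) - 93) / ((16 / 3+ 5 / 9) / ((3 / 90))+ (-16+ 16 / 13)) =394979 / 126280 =3.13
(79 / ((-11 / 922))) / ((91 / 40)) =-2910.61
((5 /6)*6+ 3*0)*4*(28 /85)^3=87808 /122825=0.71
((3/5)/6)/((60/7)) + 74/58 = 22403/17400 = 1.29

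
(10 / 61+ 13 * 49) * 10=388670 / 61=6371.64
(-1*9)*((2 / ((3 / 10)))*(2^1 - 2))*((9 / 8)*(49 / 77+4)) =0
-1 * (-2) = 2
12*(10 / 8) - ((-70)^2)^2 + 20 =-24009965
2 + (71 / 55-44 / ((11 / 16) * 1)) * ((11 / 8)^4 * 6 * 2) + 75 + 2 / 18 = -2612.70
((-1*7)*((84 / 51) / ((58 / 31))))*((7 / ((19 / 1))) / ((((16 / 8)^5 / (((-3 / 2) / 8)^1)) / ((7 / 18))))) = 0.01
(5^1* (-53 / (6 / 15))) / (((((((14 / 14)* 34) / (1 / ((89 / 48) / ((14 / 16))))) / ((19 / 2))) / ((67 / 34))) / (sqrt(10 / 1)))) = -35421225* sqrt(10) / 205768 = -544.36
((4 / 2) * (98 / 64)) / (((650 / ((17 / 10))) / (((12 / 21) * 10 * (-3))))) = -357 / 2600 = -0.14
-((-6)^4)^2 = -1679616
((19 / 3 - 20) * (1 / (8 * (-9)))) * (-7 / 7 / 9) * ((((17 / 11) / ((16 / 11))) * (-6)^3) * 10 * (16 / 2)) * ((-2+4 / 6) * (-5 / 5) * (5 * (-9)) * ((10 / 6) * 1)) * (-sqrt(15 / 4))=174250 * sqrt(15) / 9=74985.26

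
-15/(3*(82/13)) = -65/82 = -0.79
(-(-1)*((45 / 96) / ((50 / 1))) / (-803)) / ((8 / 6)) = -9 / 1027840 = -0.00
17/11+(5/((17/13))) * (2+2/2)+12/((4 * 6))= 5055/374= 13.52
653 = 653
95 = 95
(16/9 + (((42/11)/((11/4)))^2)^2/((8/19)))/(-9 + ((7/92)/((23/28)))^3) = -378545210649657314/321266304581547501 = -1.18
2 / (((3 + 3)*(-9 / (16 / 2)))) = -8 / 27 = -0.30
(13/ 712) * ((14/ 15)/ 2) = 91/ 10680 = 0.01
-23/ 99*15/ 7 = -115/ 231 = -0.50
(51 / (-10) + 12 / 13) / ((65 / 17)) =-1.09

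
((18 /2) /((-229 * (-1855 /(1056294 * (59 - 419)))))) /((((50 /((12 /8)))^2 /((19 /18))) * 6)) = -1.28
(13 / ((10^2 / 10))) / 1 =13 / 10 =1.30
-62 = -62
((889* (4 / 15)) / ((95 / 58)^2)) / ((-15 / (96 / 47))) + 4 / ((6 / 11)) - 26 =-325547096 / 10604375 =-30.70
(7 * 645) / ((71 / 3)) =13545 / 71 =190.77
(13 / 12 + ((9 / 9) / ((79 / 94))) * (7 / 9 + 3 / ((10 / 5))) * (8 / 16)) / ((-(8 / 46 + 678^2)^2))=-50255 / 4354933303001088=-0.00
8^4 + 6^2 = 4132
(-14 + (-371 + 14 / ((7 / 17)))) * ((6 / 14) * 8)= -8424 / 7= -1203.43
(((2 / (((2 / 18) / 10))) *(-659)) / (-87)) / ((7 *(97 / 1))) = 39540 / 19691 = 2.01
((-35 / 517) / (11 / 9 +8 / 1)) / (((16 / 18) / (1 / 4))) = -0.00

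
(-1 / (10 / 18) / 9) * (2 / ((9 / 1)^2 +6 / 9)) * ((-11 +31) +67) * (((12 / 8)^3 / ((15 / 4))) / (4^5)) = -2349 / 6272000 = -0.00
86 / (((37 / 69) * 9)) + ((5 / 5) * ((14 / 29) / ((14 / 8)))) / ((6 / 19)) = 20058 / 1073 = 18.69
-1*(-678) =678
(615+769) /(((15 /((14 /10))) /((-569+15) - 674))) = -11896864 /75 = -158624.85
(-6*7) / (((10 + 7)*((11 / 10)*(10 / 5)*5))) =-42 / 187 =-0.22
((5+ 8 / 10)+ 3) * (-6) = -264 / 5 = -52.80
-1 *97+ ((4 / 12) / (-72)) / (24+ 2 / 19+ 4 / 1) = -11188387 / 115344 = -97.00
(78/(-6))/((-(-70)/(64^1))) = -416/35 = -11.89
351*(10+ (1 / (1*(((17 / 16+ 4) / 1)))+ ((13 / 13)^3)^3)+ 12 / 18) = 12493 / 3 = 4164.33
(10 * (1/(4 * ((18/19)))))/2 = 95/72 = 1.32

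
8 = 8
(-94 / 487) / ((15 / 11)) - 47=-344369 / 7305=-47.14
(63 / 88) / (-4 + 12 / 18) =-189 / 880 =-0.21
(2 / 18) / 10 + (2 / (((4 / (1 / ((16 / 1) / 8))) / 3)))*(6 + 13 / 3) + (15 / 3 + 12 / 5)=2729 / 180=15.16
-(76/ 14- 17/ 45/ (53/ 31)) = -86941/ 16695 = -5.21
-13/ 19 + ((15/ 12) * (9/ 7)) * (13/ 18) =507/ 1064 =0.48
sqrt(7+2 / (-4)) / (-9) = -0.28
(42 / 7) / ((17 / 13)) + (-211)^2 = 756935 / 17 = 44525.59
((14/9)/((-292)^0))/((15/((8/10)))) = 56/675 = 0.08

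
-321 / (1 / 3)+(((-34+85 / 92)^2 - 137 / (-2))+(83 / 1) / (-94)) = 79022391 / 397808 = 198.64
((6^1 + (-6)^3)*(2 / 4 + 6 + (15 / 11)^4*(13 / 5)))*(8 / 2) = -190504860 / 14641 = -13011.74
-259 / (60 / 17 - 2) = -4403 / 26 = -169.35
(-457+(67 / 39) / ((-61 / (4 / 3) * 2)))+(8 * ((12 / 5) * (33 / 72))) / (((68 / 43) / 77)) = -17311478 / 606645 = -28.54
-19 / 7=-2.71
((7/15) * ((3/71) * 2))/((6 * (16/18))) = 21/2840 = 0.01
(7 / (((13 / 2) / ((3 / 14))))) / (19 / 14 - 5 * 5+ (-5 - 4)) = -0.01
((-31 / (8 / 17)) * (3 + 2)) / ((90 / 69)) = -12121 / 48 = -252.52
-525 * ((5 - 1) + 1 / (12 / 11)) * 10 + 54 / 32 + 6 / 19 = -7846391 / 304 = -25810.50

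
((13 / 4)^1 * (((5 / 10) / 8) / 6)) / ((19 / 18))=39 / 1216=0.03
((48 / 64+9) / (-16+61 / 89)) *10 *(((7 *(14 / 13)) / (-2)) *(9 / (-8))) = -588735 / 21808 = -27.00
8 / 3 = 2.67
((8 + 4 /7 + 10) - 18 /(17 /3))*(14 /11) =3664 /187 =19.59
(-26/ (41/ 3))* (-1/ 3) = 26/ 41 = 0.63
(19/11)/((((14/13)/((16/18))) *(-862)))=-494/298683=-0.00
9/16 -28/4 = -103/16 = -6.44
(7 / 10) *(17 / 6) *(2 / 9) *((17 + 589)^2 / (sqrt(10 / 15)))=1213919 *sqrt(6) / 15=198232.14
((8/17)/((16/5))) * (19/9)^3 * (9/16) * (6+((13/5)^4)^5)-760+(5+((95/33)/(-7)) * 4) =10037289918906004884666832793/64714965820312500000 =155099980.22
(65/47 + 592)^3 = 21691961596369/103823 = 208932140.24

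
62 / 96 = 0.65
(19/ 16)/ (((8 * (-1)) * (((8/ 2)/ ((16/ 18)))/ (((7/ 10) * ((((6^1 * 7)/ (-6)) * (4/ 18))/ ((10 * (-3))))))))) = -931/ 777600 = -0.00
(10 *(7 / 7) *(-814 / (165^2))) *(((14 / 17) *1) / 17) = -2072 / 143055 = -0.01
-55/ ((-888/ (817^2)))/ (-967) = -36711895/ 858696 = -42.75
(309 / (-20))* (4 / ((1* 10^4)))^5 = -309 / 1953125000000000000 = -0.00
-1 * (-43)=43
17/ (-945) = -17/ 945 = -0.02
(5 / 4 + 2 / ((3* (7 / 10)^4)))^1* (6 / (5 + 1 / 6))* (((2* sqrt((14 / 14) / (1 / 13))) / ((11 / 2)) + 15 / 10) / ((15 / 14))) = 185624* sqrt(13) / 116963 + 69609 / 10633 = 12.27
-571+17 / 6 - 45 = -3679 / 6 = -613.17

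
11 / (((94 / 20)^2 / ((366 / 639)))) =134200 / 470517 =0.29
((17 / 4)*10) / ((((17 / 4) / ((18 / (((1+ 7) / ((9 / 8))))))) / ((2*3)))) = 1215 / 8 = 151.88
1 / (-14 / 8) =-4 / 7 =-0.57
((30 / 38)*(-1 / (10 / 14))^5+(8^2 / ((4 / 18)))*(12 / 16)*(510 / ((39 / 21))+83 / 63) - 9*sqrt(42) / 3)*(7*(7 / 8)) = 450815936823 / 1235000 - 147*sqrt(42) / 8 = 364914.06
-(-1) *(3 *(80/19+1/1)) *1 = 297/19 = 15.63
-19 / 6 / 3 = -19 / 18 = -1.06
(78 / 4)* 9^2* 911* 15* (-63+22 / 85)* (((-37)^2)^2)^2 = -161724059358309547768071 / 34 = -4756589981126751404943.26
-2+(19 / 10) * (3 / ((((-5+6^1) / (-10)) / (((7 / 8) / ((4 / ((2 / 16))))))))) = -911 / 256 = -3.56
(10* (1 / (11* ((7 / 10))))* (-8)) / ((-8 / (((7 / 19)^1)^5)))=0.01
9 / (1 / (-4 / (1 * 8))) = -9 / 2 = -4.50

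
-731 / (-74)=731 / 74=9.88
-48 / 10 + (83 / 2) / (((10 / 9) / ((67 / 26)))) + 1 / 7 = 333391 / 3640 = 91.59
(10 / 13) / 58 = 5 / 377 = 0.01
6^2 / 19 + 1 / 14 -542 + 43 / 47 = -6740065 / 12502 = -539.12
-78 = -78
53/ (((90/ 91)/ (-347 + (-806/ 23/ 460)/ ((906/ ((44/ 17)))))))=-17044717719302/ 916611525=-18595.36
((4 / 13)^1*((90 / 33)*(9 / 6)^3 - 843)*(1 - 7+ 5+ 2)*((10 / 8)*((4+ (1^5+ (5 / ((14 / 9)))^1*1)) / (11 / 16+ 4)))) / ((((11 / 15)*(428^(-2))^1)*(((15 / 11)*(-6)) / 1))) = 7360516304 / 429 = 17157380.66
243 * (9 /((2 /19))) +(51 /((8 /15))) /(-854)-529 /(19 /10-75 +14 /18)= 40184374329 /1933456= 20783.70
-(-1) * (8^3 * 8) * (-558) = -2285568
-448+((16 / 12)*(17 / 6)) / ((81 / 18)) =-36220 / 81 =-447.16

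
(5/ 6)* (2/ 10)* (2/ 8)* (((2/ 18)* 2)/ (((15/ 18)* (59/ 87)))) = 29/ 1770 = 0.02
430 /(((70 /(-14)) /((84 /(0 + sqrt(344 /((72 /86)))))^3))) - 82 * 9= -8001504 * sqrt(2) /1849 - 738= -6857.98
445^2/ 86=198025/ 86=2302.62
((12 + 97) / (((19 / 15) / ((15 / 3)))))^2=66830625 / 361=185126.39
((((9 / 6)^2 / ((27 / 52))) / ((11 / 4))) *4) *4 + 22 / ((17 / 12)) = 22856 / 561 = 40.74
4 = 4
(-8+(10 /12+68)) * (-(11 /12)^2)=-44165 /864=-51.12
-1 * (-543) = 543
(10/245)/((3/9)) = 6/49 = 0.12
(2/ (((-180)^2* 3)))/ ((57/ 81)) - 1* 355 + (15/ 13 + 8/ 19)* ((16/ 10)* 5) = -152231387/ 444600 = -342.40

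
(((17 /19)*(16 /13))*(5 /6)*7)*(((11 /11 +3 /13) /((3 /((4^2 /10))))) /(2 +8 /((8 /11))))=121856 /375687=0.32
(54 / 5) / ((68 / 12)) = 1.91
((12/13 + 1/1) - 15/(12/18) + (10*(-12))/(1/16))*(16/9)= -3449.91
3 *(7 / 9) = 7 / 3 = 2.33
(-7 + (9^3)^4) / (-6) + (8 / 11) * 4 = -1553362450511 / 33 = -47071589409.42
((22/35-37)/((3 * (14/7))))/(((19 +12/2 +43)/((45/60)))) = -1273/19040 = -0.07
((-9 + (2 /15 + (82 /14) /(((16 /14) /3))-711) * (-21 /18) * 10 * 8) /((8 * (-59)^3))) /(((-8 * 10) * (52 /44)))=1606363 /3844694880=0.00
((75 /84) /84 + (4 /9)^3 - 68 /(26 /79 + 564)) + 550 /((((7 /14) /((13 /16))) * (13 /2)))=137.48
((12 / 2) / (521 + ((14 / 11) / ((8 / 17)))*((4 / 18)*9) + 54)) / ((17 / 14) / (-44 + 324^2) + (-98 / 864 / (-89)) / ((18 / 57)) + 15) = 5591713792896 / 8115893051540017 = 0.00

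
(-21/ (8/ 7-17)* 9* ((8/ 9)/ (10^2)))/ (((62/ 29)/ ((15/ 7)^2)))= 261/ 1147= 0.23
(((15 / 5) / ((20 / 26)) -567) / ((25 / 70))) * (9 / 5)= -354753 / 125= -2838.02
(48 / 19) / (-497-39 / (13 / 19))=-24 / 5263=-0.00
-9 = -9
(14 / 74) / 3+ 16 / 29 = 1979 / 3219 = 0.61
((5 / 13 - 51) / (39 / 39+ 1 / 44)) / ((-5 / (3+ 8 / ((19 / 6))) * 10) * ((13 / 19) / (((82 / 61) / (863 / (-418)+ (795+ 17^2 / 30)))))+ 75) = 217078477 / 15882274720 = 0.01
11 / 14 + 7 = 109 / 14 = 7.79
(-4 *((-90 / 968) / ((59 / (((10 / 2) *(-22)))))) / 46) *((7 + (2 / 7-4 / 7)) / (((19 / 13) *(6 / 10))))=-229125 / 1985291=-0.12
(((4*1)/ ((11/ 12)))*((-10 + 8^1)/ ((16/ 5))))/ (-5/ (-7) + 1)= -35/ 22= -1.59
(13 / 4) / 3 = 13 / 12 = 1.08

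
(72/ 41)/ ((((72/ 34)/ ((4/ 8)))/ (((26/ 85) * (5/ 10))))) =13/ 205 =0.06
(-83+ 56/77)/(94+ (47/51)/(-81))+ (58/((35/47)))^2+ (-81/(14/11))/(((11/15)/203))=-120879764447201/10463795650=-11552.19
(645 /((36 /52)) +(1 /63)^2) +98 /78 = 48136045 /51597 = 932.92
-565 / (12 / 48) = -2260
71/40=1.78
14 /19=0.74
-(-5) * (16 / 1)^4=327680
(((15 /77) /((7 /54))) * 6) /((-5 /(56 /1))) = -7776 /77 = -100.99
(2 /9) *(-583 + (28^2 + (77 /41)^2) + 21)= 758222 /15129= 50.12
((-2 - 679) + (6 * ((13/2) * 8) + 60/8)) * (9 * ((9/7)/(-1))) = 58563/14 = 4183.07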